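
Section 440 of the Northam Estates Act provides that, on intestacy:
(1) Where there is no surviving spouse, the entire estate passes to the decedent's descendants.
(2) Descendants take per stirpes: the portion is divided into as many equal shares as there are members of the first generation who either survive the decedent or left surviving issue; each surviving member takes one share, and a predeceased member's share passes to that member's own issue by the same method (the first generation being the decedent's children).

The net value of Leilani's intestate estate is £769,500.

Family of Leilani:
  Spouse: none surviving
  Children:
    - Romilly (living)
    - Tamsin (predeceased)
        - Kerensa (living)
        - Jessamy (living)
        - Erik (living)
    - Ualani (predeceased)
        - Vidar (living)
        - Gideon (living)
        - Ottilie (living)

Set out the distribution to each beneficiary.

Romilly: £256,500; Kerensa: £85,500; Jessamy: £85,500; Erik: £85,500; Vidar: £85,500; Gideon: £85,500; Ottilie: £85,500

The entire £769,500 passes to the descendants.
That amount (£769,500) is divided into 3 shares of £256,500: Romilly takes £256,500; Tamsin's £256,500 share passes to Tamsin's issue; Ualani's £256,500 share passes to Ualani's issue.
Tamsin's share (£256,500) is divided into 3 shares of £85,500: Kerensa, Jessamy, and Erik each take £85,500.
Ualani's share (£256,500) is divided into 3 shares of £85,500: Vidar, Gideon, and Ottilie each take £85,500.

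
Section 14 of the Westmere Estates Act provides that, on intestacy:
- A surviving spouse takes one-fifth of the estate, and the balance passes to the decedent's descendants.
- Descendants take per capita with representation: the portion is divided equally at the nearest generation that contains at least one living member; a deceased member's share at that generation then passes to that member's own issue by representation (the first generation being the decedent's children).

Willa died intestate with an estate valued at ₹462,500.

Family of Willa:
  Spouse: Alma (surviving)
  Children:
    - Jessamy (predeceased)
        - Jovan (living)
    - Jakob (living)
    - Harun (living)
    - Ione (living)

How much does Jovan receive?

Jovan receives ₹92,500.

Alma takes one-fifth of ₹462,500 = ₹92,500. The remaining ₹370,000 passes to the descendants.
The descendants' portion (₹370,000) is divided into 4 shares of ₹92,500: Jakob, Harun, and Ione each take ₹92,500; Jessamy's ₹92,500 share passes to Jessamy's issue.
Jessamy's share (₹92,500) passes entirely to Jovan.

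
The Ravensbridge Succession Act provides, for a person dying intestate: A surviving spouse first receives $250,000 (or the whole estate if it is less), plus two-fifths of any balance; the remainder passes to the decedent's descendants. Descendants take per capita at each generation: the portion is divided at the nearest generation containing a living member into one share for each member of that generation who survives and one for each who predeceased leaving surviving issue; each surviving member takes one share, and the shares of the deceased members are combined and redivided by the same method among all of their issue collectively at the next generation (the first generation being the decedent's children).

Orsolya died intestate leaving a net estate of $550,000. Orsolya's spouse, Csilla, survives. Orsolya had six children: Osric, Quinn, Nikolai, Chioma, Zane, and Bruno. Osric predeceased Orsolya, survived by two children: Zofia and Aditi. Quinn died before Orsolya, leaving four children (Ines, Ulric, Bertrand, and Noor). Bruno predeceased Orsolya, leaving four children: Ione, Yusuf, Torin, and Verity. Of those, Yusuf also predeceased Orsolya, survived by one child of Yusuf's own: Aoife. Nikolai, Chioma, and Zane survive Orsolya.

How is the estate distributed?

Csilla first takes $250,000, leaving a balance of $300,000. Csilla then takes two-fifths of the balance ($120,000), for a total of $370,000. The remaining $180,000 passes to the descendants.
The descendants' portion ($180,000) is divided at the children's generation into 6 shares of $30,000. Nikolai, Chioma, and Zane each take $30,000. The 3 shares of the deceased (Osric, Quinn, and Bruno) are combined into a pool of $90,000.
That pool ($90,000) is divided at the grandchildren's generation into 10 shares of $9,000. Zofia, Aditi, Ines, Ulric, Bertrand, Noor, Ione, Torin, and Verity each take $9,000. The remaining share for the deceased Yusuf ($9,000) is carried to the next generation.
That pool ($9,000) passes entirely to Aoife, the sole taker at the great-grandchildren's generation.

Csilla: $370,000; Zofia: $9,000; Aditi: $9,000; Ines: $9,000; Ulric: $9,000; Bertrand: $9,000; Noor: $9,000; Nikolai: $30,000; Chioma: $30,000; Zane: $30,000; Ione: $9,000; Aoife: $9,000; Torin: $9,000; Verity: $9,000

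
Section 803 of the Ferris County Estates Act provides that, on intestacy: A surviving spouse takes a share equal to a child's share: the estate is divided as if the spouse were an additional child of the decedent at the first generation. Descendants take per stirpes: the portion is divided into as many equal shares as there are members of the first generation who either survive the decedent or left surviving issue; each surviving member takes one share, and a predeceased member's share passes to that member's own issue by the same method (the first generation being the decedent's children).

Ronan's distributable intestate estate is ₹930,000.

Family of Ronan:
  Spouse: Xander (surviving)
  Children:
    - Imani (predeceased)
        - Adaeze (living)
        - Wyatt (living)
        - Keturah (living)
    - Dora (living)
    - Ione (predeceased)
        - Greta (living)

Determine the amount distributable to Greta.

The spouse counts as an additional share at the children's level, so there are 4 primary shares of ₹232,500. Xander takes one such share (₹232,500).
The children's combined portion (₹697,500) is divided into 3 shares of ₹232,500: Dora takes ₹232,500; Imani's ₹232,500 share passes to Imani's issue; Ione's ₹232,500 share passes to Ione's issue.
Imani's share (₹232,500) is divided into 3 shares of ₹77,500: Adaeze, Wyatt, and Keturah each take ₹77,500.
Ione's share (₹232,500) passes entirely to Greta.

Greta receives ₹232,500.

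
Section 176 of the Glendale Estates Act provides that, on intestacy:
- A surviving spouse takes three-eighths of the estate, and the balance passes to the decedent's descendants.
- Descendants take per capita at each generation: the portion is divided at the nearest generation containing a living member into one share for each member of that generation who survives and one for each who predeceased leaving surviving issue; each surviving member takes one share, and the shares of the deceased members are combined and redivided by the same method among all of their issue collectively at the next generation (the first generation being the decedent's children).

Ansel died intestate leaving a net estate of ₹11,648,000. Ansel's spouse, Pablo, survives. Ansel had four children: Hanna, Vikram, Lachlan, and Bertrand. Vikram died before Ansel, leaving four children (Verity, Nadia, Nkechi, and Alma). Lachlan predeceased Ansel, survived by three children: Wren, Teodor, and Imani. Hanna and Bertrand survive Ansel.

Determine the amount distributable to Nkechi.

Nkechi receives ₹520,000.

Pablo takes three-eighths of ₹11,648,000 = ₹4,368,000. The remaining ₹7,280,000 passes to the descendants.
The descendants' portion (₹7,280,000) is divided at the children's generation into 4 shares of ₹1,820,000. Hanna and Bertrand each take ₹1,820,000. The 2 shares of the deceased (Vikram and Lachlan) are combined into a pool of ₹3,640,000.
That pool (₹3,640,000) is divided at the grandchildren's generation equally among Verity, Nadia, Nkechi, Alma, Wren, Teodor, and Imani: ₹520,000 each.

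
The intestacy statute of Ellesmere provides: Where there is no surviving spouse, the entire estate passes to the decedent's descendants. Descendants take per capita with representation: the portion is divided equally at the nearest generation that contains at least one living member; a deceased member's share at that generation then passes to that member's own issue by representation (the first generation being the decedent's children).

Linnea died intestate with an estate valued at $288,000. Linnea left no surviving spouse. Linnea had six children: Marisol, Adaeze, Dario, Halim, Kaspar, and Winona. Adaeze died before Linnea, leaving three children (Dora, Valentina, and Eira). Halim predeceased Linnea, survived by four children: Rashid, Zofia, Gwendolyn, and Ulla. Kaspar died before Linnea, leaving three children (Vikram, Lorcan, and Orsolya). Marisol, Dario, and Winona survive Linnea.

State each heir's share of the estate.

The entire $288,000 passes to the descendants.
That amount ($288,000) is divided into 6 shares of $48,000: Marisol, Dario, and Winona each take $48,000; Adaeze's $48,000 share passes to Adaeze's issue; Halim's $48,000 share passes to Halim's issue; Kaspar's $48,000 share passes to Kaspar's issue.
Adaeze's share ($48,000) is divided into 3 shares of $16,000: Dora, Valentina, and Eira each take $16,000.
Halim's share ($48,000) is divided into 4 shares of $12,000: Rashid, Zofia, Gwendolyn, and Ulla each take $12,000.
Kaspar's share ($48,000) is divided into 3 shares of $16,000: Vikram, Lorcan, and Orsolya each take $16,000.

Marisol: $48,000; Dora: $16,000; Valentina: $16,000; Eira: $16,000; Dario: $48,000; Rashid: $12,000; Zofia: $12,000; Gwendolyn: $12,000; Ulla: $12,000; Vikram: $16,000; Lorcan: $16,000; Orsolya: $16,000; Winona: $48,000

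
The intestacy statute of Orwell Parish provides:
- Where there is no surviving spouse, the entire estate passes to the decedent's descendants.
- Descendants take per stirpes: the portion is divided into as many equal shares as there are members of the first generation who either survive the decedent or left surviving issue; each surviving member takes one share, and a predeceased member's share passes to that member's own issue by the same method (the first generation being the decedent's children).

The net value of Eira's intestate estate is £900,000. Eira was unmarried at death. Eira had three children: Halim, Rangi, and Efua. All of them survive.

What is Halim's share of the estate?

Halim receives £300,000.

The entire £900,000 passes to the descendants.
That amount (£900,000) is divided into 3 shares of £300,000: Halim, Rangi, and Efua each take £300,000.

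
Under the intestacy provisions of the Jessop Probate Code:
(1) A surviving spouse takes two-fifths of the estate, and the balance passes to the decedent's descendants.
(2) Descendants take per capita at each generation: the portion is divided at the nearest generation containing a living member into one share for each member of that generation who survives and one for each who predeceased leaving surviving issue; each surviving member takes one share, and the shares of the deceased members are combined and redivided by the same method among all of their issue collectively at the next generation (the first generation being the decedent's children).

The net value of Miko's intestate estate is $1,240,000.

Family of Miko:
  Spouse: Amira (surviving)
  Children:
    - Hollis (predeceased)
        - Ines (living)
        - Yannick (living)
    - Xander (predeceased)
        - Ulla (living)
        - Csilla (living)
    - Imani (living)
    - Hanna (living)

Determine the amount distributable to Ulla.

Ulla receives $93,000.

Amira takes two-fifths of $1,240,000 = $496,000. The remaining $744,000 passes to the descendants.
The descendants' portion ($744,000) is divided at the children's generation into 4 shares of $186,000. Imani and Hanna each take $186,000. The 2 shares of the deceased (Hollis and Xander) are combined into a pool of $372,000.
That pool ($372,000) is divided at the grandchildren's generation equally among Ines, Yannick, Ulla, and Csilla: $93,000 each.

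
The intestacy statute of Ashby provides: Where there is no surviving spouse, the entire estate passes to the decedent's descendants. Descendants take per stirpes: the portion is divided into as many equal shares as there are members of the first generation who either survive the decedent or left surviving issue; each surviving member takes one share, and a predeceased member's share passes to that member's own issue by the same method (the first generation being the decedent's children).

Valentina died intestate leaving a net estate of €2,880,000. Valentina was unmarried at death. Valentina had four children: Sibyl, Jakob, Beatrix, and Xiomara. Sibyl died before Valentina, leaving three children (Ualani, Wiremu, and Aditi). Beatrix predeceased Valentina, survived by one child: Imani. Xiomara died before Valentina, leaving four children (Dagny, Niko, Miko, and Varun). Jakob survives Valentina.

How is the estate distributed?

The entire €2,880,000 passes to the descendants.
That amount (€2,880,000) is divided into 4 shares of €720,000: Jakob takes €720,000; Sibyl's €720,000 share passes to Sibyl's issue; Beatrix's €720,000 share passes to Beatrix's issue; Xiomara's €720,000 share passes to Xiomara's issue.
Sibyl's share (€720,000) is divided into 3 shares of €240,000: Ualani, Wiremu, and Aditi each take €240,000.
Beatrix's share (€720,000) passes entirely to Imani.
Xiomara's share (€720,000) is divided into 4 shares of €180,000: Dagny, Niko, Miko, and Varun each take €180,000.

Ualani: €240,000; Wiremu: €240,000; Aditi: €240,000; Jakob: €720,000; Imani: €720,000; Dagny: €180,000; Niko: €180,000; Miko: €180,000; Varun: €180,000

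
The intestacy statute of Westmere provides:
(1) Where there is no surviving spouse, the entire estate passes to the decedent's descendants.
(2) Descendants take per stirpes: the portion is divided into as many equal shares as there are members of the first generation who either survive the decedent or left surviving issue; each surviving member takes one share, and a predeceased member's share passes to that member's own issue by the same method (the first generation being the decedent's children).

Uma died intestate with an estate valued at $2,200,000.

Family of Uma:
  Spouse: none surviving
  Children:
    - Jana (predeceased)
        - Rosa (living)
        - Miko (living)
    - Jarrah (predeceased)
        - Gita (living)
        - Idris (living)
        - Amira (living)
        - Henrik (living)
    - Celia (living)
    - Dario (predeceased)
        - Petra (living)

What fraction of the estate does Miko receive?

Miko receives 1/8 of the estate.

The entire $2,200,000 passes to the descendants.
That amount ($2,200,000) is divided into 4 shares of $550,000: Celia takes $550,000; Jana's $550,000 share passes to Jana's issue; Jarrah's $550,000 share passes to Jarrah's issue; Dario's $550,000 share passes to Dario's issue.
Jana's share ($550,000) is divided into 2 shares of $275,000: Rosa and Miko each take $275,000.
Jarrah's share ($550,000) is divided into 4 shares of $137,500: Gita, Idris, Amira, and Henrik each take $137,500.
Dario's share ($550,000) passes entirely to Petra.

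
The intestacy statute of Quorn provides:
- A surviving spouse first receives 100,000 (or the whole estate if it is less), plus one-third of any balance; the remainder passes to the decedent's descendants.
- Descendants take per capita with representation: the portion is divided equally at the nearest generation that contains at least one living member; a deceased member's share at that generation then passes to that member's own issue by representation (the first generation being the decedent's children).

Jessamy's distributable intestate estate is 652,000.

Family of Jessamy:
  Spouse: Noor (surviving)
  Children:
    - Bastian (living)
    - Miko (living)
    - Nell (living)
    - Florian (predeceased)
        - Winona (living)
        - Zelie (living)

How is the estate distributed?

Noor first takes 100,000, leaving a balance of 552,000. Noor then takes one-third of the balance (184,000), for a total of 284,000. The remaining 368,000 passes to the descendants.
The descendants' portion (368,000) is divided into 4 shares of 92,000: Bastian, Miko, and Nell each take 92,000; Florian's 92,000 share passes to Florian's issue.
Florian's share (92,000) is divided into 2 shares of 46,000: Winona and Zelie each take 46,000.

Noor: 284,000; Bastian: 92,000; Miko: 92,000; Nell: 92,000; Winona: 46,000; Zelie: 46,000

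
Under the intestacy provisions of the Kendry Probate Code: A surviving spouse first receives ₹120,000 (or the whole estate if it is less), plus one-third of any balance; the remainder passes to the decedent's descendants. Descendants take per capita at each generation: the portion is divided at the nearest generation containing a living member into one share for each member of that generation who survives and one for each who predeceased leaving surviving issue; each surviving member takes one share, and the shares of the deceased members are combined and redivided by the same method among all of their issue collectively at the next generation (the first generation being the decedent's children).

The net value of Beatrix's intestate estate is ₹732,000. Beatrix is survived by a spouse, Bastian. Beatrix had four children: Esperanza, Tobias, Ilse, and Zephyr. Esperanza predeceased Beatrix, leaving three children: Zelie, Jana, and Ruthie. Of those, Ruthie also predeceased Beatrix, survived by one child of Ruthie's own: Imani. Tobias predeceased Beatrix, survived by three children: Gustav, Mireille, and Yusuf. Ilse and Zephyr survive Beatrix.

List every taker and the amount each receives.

Bastian first takes ₹120,000, leaving a balance of ₹612,000. Bastian then takes one-third of the balance (₹204,000), for a total of ₹324,000. The remaining ₹408,000 passes to the descendants.
The descendants' portion (₹408,000) is divided at the children's generation into 4 shares of ₹102,000. Ilse and Zephyr each take ₹102,000. The 2 shares of the deceased (Esperanza and Tobias) are combined into a pool of ₹204,000.
That pool (₹204,000) is divided at the grandchildren's generation into 6 shares of ₹34,000. Zelie, Jana, Gustav, Mireille, and Yusuf each take ₹34,000. The remaining share for the deceased Ruthie (₹34,000) is carried to the next generation.
That pool (₹34,000) passes entirely to Imani, the sole taker at the great-grandchildren's generation.

Bastian: ₹324,000; Zelie: ₹34,000; Jana: ₹34,000; Imani: ₹34,000; Gustav: ₹34,000; Mireille: ₹34,000; Yusuf: ₹34,000; Ilse: ₹102,000; Zephyr: ₹102,000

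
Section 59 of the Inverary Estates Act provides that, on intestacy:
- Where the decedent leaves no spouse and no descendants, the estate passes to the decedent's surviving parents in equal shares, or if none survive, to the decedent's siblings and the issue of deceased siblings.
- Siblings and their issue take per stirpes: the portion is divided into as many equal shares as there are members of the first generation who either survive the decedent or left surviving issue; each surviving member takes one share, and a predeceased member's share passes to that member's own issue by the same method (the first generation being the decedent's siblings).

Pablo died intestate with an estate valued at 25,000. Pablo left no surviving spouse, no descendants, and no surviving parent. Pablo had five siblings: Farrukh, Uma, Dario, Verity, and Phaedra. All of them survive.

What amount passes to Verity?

Verity receives 5,000.

The entire 25,000 passes to the siblings and their issue.
That amount (25,000) is divided into 5 shares of 5,000: Farrukh, Uma, Dario, Verity, and Phaedra each take 5,000.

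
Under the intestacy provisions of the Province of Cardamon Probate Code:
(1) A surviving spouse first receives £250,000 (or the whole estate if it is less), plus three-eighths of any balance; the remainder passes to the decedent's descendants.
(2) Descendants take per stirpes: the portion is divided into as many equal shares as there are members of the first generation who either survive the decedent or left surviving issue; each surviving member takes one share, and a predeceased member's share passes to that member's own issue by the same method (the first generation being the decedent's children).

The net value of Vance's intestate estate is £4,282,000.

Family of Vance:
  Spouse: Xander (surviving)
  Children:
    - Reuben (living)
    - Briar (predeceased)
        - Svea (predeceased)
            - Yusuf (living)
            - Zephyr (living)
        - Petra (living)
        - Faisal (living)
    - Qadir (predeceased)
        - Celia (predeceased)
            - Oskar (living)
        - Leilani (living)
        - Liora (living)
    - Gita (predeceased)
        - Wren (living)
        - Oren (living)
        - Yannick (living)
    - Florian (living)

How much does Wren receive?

Wren receives £168,000.

Xander first takes £250,000, leaving a balance of £4,032,000. Xander then takes three-eighths of the balance (£1,512,000), for a total of £1,762,000. The remaining £2,520,000 passes to the descendants.
The descendants' portion (£2,520,000) is divided into 5 shares of £504,000: Reuben and Florian each take £504,000; Briar's £504,000 share passes to Briar's issue; Qadir's £504,000 share passes to Qadir's issue; Gita's £504,000 share passes to Gita's issue.
Briar's share (£504,000) is divided into 3 shares of £168,000: Petra and Faisal each take £168,000; Svea's £168,000 share passes to Svea's issue.
Svea's share (£168,000) is divided into 2 shares of £84,000: Yusuf and Zephyr each take £84,000.
Qadir's share (£504,000) is divided into 3 shares of £168,000: Leilani and Liora each take £168,000; Celia's £168,000 share passes to Celia's issue.
Celia's share (£168,000) passes entirely to Oskar.
Gita's share (£504,000) is divided into 3 shares of £168,000: Wren, Oren, and Yannick each take £168,000.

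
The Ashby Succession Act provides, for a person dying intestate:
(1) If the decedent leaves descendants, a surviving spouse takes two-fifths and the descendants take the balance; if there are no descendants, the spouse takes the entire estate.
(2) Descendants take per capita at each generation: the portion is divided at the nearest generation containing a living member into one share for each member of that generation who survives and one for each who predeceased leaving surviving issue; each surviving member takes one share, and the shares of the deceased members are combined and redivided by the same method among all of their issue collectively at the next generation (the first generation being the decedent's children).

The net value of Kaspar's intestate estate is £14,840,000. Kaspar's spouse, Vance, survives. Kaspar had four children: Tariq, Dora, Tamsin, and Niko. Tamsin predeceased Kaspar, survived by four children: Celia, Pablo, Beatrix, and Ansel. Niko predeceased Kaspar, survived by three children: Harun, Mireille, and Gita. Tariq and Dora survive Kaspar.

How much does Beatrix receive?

Vance takes two-fifths of £14,840,000 = £5,936,000. The remaining £8,904,000 passes to the descendants.
The descendants' portion (£8,904,000) is divided at the children's generation into 4 shares of £2,226,000. Tariq and Dora each take £2,226,000. The 2 shares of the deceased (Tamsin and Niko) are combined into a pool of £4,452,000.
That pool (£4,452,000) is divided at the grandchildren's generation equally among Celia, Pablo, Beatrix, Ansel, Harun, Mireille, and Gita: £636,000 each.

Beatrix receives £636,000.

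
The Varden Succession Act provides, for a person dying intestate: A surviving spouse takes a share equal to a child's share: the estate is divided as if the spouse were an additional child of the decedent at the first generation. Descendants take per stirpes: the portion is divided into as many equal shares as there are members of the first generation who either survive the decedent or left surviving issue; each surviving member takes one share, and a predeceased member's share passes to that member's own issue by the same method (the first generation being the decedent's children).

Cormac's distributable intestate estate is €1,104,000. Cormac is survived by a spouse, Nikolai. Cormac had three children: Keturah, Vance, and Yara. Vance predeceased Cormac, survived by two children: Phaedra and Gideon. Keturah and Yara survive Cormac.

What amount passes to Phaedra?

The spouse counts as an additional share at the children's level, so there are 4 primary shares of €276,000. Nikolai takes one such share (€276,000).
The children's combined portion (€828,000) is divided into 3 shares of €276,000: Keturah and Yara each take €276,000; Vance's €276,000 share passes to Vance's issue.
Vance's share (€276,000) is divided into 2 shares of €138,000: Phaedra and Gideon each take €138,000.

Phaedra receives €138,000.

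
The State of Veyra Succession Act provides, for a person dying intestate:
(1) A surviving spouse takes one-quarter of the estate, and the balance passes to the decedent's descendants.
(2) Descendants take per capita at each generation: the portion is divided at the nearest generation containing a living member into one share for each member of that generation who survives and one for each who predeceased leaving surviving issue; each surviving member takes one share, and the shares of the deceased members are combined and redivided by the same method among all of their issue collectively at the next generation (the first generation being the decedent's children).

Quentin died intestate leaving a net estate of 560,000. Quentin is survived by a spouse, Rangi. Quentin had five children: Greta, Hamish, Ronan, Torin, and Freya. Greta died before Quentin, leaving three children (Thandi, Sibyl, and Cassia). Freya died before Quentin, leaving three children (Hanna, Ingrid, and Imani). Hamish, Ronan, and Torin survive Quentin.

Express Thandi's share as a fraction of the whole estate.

Rangi takes one-quarter of 560,000 = 140,000. The remaining 420,000 passes to the descendants.
The descendants' portion (420,000) is divided at the children's generation into 5 shares of 84,000. Hamish, Ronan, and Torin each take 84,000. The 2 shares of the deceased (Greta and Freya) are combined into a pool of 168,000.
That pool (168,000) is divided at the grandchildren's generation equally among Thandi, Sibyl, Cassia, Hanna, Ingrid, and Imani: 28,000 each.

Thandi receives 1/20 of the estate.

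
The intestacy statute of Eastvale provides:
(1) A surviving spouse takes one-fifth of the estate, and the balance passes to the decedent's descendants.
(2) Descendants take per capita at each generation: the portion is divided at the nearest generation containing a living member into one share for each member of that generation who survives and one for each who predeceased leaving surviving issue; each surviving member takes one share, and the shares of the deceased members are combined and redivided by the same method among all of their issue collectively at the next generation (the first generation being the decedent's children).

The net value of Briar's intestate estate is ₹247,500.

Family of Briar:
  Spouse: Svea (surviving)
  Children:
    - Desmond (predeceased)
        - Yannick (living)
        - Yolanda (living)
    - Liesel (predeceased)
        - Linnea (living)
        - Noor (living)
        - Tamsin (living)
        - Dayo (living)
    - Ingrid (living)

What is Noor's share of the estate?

Noor receives ₹22,000.

Svea takes one-fifth of ₹247,500 = ₹49,500. The remaining ₹198,000 passes to the descendants.
The descendants' portion (₹198,000) is divided at the children's generation into 3 shares of ₹66,000. Ingrid takes ₹66,000. The 2 shares of the deceased (Desmond and Liesel) are combined into a pool of ₹132,000.
That pool (₹132,000) is divided at the grandchildren's generation equally among Yannick, Yolanda, Linnea, Noor, Tamsin, and Dayo: ₹22,000 each.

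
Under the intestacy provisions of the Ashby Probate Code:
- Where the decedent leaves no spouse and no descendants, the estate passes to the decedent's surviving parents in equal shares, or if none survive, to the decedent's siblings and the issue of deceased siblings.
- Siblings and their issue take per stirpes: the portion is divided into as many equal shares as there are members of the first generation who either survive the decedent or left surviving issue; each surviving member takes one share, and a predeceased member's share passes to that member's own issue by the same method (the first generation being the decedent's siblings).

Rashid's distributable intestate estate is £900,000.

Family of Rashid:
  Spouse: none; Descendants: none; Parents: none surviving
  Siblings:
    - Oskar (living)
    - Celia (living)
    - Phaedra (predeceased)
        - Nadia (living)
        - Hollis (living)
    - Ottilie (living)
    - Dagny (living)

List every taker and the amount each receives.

The entire £900,000 passes to the siblings and their issue.
That amount (£900,000) is divided into 5 shares of £180,000: Oskar, Celia, Ottilie, and Dagny each take £180,000; Phaedra's £180,000 share passes to Phaedra's issue.
Phaedra's share (£180,000) is divided into 2 shares of £90,000: Nadia and Hollis each take £90,000.

Oskar: £180,000; Celia: £180,000; Nadia: £90,000; Hollis: £90,000; Ottilie: £180,000; Dagny: £180,000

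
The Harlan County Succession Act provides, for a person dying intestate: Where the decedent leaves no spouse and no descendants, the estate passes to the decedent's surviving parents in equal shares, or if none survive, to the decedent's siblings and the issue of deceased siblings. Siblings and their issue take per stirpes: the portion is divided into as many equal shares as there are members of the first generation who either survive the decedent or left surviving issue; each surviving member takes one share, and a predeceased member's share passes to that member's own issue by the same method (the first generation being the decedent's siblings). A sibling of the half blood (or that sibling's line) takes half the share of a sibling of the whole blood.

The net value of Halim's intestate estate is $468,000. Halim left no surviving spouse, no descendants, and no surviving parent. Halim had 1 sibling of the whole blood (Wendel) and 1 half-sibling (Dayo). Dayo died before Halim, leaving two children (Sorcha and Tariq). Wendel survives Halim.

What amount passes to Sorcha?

Sorcha receives $78,000.

The entire $468,000 passes to the siblings and their issue.
Counting each half-blood sibling's line as half a unit, there are 3/2 units in $468,000, so one unit is $312,000. Whole-blood lines (Wendel) take $312,000 each; half-blood lines (Dayo) take $156,000 each.
Dayo's share ($156,000) is divided into 2 shares of $78,000: Sorcha and Tariq each take $78,000.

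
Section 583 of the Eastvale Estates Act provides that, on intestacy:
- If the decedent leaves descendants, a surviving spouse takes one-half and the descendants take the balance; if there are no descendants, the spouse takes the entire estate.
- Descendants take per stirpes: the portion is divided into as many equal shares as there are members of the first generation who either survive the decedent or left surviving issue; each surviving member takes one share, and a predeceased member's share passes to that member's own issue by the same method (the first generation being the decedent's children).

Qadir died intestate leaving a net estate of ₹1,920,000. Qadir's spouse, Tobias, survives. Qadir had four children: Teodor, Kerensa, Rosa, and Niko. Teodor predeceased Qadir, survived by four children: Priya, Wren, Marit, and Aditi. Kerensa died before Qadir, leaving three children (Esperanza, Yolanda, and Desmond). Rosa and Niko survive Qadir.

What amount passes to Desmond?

Tobias takes one-half of ₹1,920,000 = ₹960,000. The remaining ₹960,000 passes to the descendants.
The descendants' portion (₹960,000) is divided into 4 shares of ₹240,000: Rosa and Niko each take ₹240,000; Teodor's ₹240,000 share passes to Teodor's issue; Kerensa's ₹240,000 share passes to Kerensa's issue.
Teodor's share (₹240,000) is divided into 4 shares of ₹60,000: Priya, Wren, Marit, and Aditi each take ₹60,000.
Kerensa's share (₹240,000) is divided into 3 shares of ₹80,000: Esperanza, Yolanda, and Desmond each take ₹80,000.

Desmond receives ₹80,000.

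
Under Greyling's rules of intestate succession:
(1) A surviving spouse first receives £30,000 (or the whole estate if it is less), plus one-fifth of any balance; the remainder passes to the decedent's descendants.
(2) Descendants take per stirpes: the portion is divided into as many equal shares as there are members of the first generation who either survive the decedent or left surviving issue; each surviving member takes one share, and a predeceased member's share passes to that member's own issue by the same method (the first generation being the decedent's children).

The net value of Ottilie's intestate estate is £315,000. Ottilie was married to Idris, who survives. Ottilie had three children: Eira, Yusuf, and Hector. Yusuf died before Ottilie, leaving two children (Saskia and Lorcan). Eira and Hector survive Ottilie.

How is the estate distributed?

Idris: £87,000; Eira: £76,000; Saskia: £38,000; Lorcan: £38,000; Hector: £76,000

Idris first takes £30,000, leaving a balance of £285,000. Idris then takes one-fifth of the balance (£57,000), for a total of £87,000. The remaining £228,000 passes to the descendants.
The descendants' portion (£228,000) is divided into 3 shares of £76,000: Eira and Hector each take £76,000; Yusuf's £76,000 share passes to Yusuf's issue.
Yusuf's share (£76,000) is divided into 2 shares of £38,000: Saskia and Lorcan each take £38,000.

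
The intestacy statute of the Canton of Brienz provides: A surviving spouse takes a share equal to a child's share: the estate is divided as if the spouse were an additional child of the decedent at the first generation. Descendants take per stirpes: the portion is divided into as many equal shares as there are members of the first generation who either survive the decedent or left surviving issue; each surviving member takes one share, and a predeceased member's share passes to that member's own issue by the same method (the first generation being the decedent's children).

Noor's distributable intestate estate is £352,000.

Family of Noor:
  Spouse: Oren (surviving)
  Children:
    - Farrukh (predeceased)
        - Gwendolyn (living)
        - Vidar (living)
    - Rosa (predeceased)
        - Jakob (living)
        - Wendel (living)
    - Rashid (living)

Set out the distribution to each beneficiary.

The spouse counts as an additional share at the children's level, so there are 4 primary shares of £88,000. Oren takes one such share (£88,000).
The children's combined portion (£264,000) is divided into 3 shares of £88,000: Rashid takes £88,000; Farrukh's £88,000 share passes to Farrukh's issue; Rosa's £88,000 share passes to Rosa's issue.
Farrukh's share (£88,000) is divided into 2 shares of £44,000: Gwendolyn and Vidar each take £44,000.
Rosa's share (£88,000) is divided into 2 shares of £44,000: Jakob and Wendel each take £44,000.

Oren: £88,000; Gwendolyn: £44,000; Vidar: £44,000; Jakob: £44,000; Wendel: £44,000; Rashid: £88,000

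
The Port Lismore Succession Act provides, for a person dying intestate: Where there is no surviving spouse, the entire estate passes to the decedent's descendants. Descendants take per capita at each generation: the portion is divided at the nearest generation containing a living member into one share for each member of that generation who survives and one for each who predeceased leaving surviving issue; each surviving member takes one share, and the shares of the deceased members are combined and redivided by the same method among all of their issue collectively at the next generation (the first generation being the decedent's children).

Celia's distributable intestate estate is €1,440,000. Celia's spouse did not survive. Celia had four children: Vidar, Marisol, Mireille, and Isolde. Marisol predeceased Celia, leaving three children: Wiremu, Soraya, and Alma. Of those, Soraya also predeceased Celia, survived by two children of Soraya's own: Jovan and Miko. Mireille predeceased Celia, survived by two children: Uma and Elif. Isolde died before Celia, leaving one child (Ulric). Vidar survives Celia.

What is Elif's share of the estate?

Elif receives €180,000.

The entire €1,440,000 passes to the descendants.
That amount (€1,440,000) is divided at the children's generation into 4 shares of €360,000. Vidar takes €360,000. The 3 shares of the deceased (Marisol, Mireille, and Isolde) are combined into a pool of €1,080,000.
That pool (€1,080,000) is divided at the grandchildren's generation into 6 shares of €180,000. Wiremu, Alma, Uma, Elif, and Ulric each take €180,000. The remaining share for the deceased Soraya (€180,000) is carried to the next generation.
That pool (€180,000) is divided at the great-grandchildren's generation equally among Jovan and Miko: €90,000 each.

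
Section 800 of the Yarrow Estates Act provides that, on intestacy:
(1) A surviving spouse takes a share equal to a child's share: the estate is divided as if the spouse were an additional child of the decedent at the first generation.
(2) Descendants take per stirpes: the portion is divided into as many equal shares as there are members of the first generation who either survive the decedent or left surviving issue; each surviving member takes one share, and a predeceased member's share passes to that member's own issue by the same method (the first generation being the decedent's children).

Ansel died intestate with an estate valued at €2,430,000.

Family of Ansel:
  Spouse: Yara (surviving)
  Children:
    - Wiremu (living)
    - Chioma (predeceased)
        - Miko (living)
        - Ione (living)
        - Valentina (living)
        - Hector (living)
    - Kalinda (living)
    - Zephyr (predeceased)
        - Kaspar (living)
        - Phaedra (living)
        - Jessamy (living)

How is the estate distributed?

Yara: €486,000; Wiremu: €486,000; Miko: €121,500; Ione: €121,500; Valentina: €121,500; Hector: €121,500; Kalinda: €486,000; Kaspar: €162,000; Phaedra: €162,000; Jessamy: €162,000

The spouse counts as an additional share at the children's level, so there are 5 primary shares of €486,000. Yara takes one such share (€486,000).
The children's combined portion (€1,944,000) is divided into 4 shares of €486,000: Wiremu and Kalinda each take €486,000; Chioma's €486,000 share passes to Chioma's issue; Zephyr's €486,000 share passes to Zephyr's issue.
Chioma's share (€486,000) is divided into 4 shares of €121,500: Miko, Ione, Valentina, and Hector each take €121,500.
Zephyr's share (€486,000) is divided into 3 shares of €162,000: Kaspar, Phaedra, and Jessamy each take €162,000.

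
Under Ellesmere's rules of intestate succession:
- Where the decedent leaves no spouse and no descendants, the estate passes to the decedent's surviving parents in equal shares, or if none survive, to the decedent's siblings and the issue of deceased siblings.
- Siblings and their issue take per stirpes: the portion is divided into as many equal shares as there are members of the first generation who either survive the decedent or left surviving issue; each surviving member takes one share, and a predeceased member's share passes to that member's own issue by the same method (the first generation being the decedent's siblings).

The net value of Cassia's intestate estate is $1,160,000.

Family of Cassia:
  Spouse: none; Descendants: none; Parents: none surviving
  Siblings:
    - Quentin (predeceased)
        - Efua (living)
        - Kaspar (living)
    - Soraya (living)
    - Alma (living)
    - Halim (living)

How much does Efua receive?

The entire $1,160,000 passes to the siblings and their issue.
That amount ($1,160,000) is divided into 4 shares of $290,000: Soraya, Alma, and Halim each take $290,000; Quentin's $290,000 share passes to Quentin's issue.
Quentin's share ($290,000) is divided into 2 shares of $145,000: Efua and Kaspar each take $145,000.

Efua receives $145,000.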